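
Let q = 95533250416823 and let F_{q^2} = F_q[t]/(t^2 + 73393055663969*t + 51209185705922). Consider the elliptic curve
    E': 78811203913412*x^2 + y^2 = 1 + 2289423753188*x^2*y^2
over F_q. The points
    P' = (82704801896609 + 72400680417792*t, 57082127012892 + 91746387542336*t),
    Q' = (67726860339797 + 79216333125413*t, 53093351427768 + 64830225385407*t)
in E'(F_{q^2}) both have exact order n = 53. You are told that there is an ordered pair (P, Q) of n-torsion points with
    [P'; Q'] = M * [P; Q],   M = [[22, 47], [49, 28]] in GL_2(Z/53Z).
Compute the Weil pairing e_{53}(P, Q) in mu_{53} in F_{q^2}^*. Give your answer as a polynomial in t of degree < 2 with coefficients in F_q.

78325495402139 + 17799104265077*t

Since e_{53}(P,P)=e_{53}(Q,Q)=1 and e_{53}(Q,P)=e_{53}(P,Q)^{-1}, expanding e_{53}(22*P + 47*Q,49*P + 28*Q) leaves e(P,Q)^det(M).
22*28 - 47*49 = -1687; reduced mod 53: det = 9, inverse 6.
Edwards a_E,d_E -> Montgomery A=49285314011764,B=15625383789813 -> Weierstrass 37142784021290,76887293085300 via alpha=77205604888982,beta=19130445040056.
6-bit Miller (110101) on E'/F_{95533250416823} with a'=37142784021290, b'=76887293085300: accumulate tangent/chord ratios at Q'+S and P'+S'.
So e_{53}(P',Q') = 55029538361455 + 83220899743836*t.
(55029538361455 + 83220899743836*t)^{6} mod (95533250416823,f) = 78325495402139 + 17799104265077*t.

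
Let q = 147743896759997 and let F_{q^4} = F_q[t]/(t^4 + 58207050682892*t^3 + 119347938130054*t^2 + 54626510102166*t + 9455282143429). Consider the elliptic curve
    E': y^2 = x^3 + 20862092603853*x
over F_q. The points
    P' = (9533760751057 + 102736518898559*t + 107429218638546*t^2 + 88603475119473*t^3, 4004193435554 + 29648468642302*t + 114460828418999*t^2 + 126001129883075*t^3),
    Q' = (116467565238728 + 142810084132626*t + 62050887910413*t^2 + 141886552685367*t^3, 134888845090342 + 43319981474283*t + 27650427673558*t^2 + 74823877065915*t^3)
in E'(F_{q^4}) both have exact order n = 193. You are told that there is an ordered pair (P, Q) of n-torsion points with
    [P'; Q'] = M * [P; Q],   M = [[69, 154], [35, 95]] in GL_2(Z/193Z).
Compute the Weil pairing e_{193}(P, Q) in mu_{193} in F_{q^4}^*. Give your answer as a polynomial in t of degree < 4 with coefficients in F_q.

The 193-Weil pairing on E[193] over F_{147743896759997} is alternating-bilinear: e_{193}(P',Q') = e_{193}(P,Q)^det(M).
69*95 - 154*35 = 1165; reduced mod 193: det = 7, inverse 138.
Build f_{193,P'} and f_{193,Q'} via the 8-bit ladder of 193=11000001_2; evaluate at shifted divisors; quotient in F_{147743896759997^4}.
Miller gives e_{193}(P',Q') = 137128100886596 + 144151829766473*t + 110143968945748*t^2 + 43716487544708*t^3 in F_{147743896759997^4}.
e_{193}(P,Q) = (137128100886596 + 144151829766473*t + 110143968945748*t^2 + 43716487544708*t^3)^{138} = 57457601301484 + 81742424829199*t + 9093883564677*t^2 + 92896266727532*t^3.

57457601301484 + 81742424829199*t + 9093883564677*t^2 + 92896266727532*t^3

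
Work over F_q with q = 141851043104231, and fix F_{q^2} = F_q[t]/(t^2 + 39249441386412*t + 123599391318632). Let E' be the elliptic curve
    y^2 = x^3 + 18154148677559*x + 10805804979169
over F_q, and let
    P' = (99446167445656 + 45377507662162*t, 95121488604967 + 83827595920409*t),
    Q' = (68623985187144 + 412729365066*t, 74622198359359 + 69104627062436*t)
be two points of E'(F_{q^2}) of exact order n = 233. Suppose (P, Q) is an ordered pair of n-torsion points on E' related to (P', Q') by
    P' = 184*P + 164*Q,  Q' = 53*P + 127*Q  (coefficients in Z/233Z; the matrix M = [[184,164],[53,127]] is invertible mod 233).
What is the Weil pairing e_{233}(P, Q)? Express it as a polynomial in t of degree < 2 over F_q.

The 233-Weil pairing on E[233] over F_{141851043104231} is alternating-bilinear: e_{233}(P',Q') = e_{233}(P,Q)^det(M).
det(M) mod 233 = 230; its inverse in (Z/233)^* is 155 (check: 230*155 mod 233 = 1).
n = 233 = (11101001)_2 (8 bits, wt 5); accumulate f_{233,P'}(Q'+S)/f_{233,P'}(S) along the 7-step ladder.
f_P(D_Q)/f_Q(D_P) = 140240331503496 + 39137882788531*t.
Thus e_{233}(P,Q) = 33320826303466 + 11102739115300*t.

33320826303466 + 11102739115300*t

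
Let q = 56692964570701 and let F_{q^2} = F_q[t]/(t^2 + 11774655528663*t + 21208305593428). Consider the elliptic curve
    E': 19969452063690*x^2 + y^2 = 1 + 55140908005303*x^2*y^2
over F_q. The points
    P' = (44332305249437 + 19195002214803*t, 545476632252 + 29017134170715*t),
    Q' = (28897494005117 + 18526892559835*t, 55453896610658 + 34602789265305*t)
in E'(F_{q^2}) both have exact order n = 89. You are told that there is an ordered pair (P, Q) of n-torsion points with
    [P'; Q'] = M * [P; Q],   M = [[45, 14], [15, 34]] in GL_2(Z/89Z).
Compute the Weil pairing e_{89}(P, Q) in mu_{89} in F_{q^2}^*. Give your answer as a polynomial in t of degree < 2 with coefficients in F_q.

The 89-Weil pairing on E[89] over F_{56692964570701} is alternating-bilinear: e_{89}(P',Q') = e_{89}(P,Q)^det(M).
det M = 45*34 - 14*15 = 1320 = 74 (mod 89); 74^{-1} = 83 (mod 89).
Edwards->Montgomery: u=(1+y)/(1-y), v=u/x -> 25161498382226v^2=u^3+14108048796472u^2+u; then x_W=5380377157272u+3069565916382: y^2=x^3+39251691360603*x+54316864059512.
Miller loop for e_{89} over F_{56692964570701^2}: bits of 89 = 1011001; 6 double steps + 3 add steps, l/v at each.
e_{89}(P',Q') = 13052837872395 + 1775455388026*t.
Raise to 83: e(P,Q) = 30871729521335 + 30846659137714*t in mu_{89}.

30871729521335 + 30846659137714*t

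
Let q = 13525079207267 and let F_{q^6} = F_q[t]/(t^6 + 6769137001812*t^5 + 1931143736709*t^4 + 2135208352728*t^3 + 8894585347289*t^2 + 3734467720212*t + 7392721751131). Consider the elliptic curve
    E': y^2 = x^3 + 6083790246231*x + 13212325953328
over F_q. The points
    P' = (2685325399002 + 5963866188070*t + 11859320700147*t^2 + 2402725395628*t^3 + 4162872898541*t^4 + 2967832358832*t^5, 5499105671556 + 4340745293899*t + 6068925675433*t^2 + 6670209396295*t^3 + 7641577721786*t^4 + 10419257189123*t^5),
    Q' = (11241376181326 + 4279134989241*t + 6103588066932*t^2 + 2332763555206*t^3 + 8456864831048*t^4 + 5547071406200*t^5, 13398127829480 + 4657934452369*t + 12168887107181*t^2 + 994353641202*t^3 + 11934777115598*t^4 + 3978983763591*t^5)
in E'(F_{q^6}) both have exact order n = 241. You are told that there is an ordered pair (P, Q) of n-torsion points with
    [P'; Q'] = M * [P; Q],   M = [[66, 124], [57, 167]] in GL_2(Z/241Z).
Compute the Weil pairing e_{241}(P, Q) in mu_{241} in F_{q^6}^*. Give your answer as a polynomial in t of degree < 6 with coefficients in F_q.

2133893132737 + 5993327851770*t + 7563672354621*t^2 + 10549336481532*t^3 + 2566907717553*t^4 + 7251062767469*t^5

Since e_{241}(P,P)=e_{241}(Q,Q)=1 and e_{241}(Q,P)=e_{241}(P,Q)^{-1}, expanding e_{241}(66*P + 124*Q,57*P + 167*Q) leaves e(P,Q)^det(M).
So e_{241}(P,Q) = e_{241}(P',Q')^{91}, since 98*91 = 1 mod 241.
Miller loop for e_{241} over F_{13525079207267^6}: bits of 241 = 11110001; 7 double steps + 4 add steps, l/v at each.
f_P(D_Q)/f_Q(D_P) = 1841411760478 + 4999183635180*t + 9684024210227*t^2 + 7253018495208*t^3 + 7943141548401*t^4 + 5709843870069*t^5.
(1841411760478 + 4999183635180*t + 9684024210227*t^2 + 7253018495208*t^3 + 7943141548401*t^4 + 5709843870069*t^5)^{91} mod (13525079207267,f) = 2133893132737 + 5993327851770*t + 7563672354621*t^2 + 10549336481532*t^3 + 2566907717553*t^4 + 7251062767469*t^5.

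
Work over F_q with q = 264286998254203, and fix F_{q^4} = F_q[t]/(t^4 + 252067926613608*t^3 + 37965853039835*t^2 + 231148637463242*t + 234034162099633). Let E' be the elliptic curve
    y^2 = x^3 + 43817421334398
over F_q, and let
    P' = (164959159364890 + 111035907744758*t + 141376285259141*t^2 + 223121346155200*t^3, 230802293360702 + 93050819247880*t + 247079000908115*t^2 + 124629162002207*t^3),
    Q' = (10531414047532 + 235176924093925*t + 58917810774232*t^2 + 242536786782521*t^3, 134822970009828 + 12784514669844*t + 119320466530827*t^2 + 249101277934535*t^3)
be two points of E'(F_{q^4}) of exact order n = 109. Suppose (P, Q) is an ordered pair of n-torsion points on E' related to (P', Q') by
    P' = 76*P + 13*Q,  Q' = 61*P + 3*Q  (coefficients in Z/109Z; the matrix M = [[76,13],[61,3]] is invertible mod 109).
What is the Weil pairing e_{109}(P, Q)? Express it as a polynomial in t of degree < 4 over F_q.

221175896140860 + 59831080488232*t + 65666765085700*t^2 + 162639054341791*t^3

e_{109}(aP+bQ,cP+dQ) = e_{109}(P,Q)^(ad-bc); with (a,b,c,d)=(76,13,61,3) this gives the det-109 law.
Inverting 89 mod 109: 49. Thus e_{109}(P,Q) = e(P',Q')^{49}.
Run Miller on y^2=x^3+43817421334398 over F_{264286998254203}: ladder 1101101 (7 bits); e = f_P(D_Q)/f_Q(D_P).
e_{109}(P',Q') = 88399310553783 + 200166855382842*t + 71951476279975*t^2 + 140564882751680*t^3.
Raise to 49: e(P,Q) = 221175896140860 + 59831080488232*t + 65666765085700*t^2 + 162639054341791*t^3 in mu_{109}.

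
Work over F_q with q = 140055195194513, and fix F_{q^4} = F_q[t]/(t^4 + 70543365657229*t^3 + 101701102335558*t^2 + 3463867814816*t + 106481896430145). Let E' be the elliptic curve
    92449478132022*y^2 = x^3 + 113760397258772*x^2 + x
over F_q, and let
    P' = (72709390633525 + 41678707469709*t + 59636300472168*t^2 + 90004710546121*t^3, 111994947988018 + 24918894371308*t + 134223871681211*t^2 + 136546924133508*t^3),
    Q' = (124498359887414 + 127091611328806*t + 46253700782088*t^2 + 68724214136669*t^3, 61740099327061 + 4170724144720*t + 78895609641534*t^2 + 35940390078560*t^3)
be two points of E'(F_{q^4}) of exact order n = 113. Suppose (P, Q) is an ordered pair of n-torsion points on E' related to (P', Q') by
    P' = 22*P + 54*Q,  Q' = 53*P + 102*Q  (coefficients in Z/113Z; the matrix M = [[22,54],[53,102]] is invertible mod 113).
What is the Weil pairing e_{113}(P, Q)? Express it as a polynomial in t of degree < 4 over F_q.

Under M = [[22,54],[53,102]] in GL_2(Z/113), e_{113}(P',Q') = e_{113}(P,Q)^(22*102-54*53 mod 113).
Hence e(P,Q) = e(P',Q')^{81} where 81 = 60^{-1} mod 113.
Montgomery->Weierstrass: x_W = 31408357222027*x+63342346813581, y_W=31408357222027*y on F_{140055195194513}; lands on y^2=x^3+55776473576412*x+85763131986110.
7-bit Miller (1110001) on E'/F_{140055195194513} with a'=55776473576412, b'=85763131986110: accumulate tangent/chord ratios at Q'+S and P'+S'.
Result: e(P',Q') = 131770254129721 + 34719773289819*t + 5773669844419*t^2 + 111953912365180*t^3.
Finally e_{113}(P,Q) = 101885210387616 + 115750345566731*t + 77697506268538*t^2 + 56732763515848*t^3.

101885210387616 + 115750345566731*t + 77697506268538*t^2 + 56732763515848*t^3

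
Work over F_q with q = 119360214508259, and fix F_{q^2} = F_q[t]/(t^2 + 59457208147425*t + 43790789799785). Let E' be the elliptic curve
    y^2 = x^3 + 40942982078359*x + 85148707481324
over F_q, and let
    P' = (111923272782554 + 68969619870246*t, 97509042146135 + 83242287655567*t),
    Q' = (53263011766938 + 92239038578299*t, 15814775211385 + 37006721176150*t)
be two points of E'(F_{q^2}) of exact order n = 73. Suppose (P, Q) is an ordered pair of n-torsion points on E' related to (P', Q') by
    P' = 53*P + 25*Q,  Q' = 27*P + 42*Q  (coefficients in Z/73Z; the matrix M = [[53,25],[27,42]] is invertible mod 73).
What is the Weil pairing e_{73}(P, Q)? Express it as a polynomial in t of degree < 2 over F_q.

61613972433811 + 47263794546380*t

The 73-Weil pairing on E[73] over F_{119360214508259} is alternating-bilinear: e_{73}(P',Q') = e_{73}(P,Q)^det(M).
So e_{73}(P,Q) = e_{73}(P',Q')^{69}, since 18*69 = 1 mod 73.
n = 73 = (1001001)_2 (7 bits, wt 3); accumulate f_{73,P'}(Q'+S)/f_{73,P'}(S) along the 6-step ladder.
f_P(D_Q)/f_Q(D_P) = 7155147613502 + 27169076329177*t.
Finally e_{73}(P,Q) = 61613972433811 + 47263794546380*t.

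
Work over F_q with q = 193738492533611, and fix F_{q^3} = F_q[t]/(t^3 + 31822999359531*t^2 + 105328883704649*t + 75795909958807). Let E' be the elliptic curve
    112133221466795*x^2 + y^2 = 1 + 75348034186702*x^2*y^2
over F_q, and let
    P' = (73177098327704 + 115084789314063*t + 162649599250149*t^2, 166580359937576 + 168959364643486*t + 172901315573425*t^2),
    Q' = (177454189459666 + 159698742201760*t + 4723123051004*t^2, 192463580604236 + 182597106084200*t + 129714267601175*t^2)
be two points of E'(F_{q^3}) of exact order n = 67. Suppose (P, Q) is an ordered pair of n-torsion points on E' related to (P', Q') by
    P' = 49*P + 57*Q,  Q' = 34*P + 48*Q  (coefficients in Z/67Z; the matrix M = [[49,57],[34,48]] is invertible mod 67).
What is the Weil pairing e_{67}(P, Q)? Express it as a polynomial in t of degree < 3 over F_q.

Since e_{67}(P,P)=e_{67}(Q,Q)=1 and e_{67}(Q,P)=e_{67}(P,Q)^{-1}, expanding e_{67}(49*P + 57*Q,34*P + 48*Q) leaves e(P,Q)^det(M).
So e_{67}(P,Q) = e_{67}(P',Q')^{28}, since 12*28 = 1 mod 67.
Edwards a_E,d_E -> Montgomery A=108120747540142,B=57112204175488 -> Weierstrass 21486498063540,102477979969652 via alpha=128116122209055,beta=57630919953426.
Miller loop for e_{67} over F_{193738492533611^3}: bits of 67 = 1000011; 6 double steps + 2 add steps, l/v at each.
Miller gives e_{67}(P',Q') = 12872223197520 + 30815163350729*t + 94157731678208*t^2 in F_{193738492533611^3}.
e_{67}(P,Q) = (12872223197520 + 30815163350729*t + 94157731678208*t^2)^{28} = 37372932862745 + 157405506485952*t + 180347352593498*t^2.

37372932862745 + 157405506485952*t + 180347352593498*t^2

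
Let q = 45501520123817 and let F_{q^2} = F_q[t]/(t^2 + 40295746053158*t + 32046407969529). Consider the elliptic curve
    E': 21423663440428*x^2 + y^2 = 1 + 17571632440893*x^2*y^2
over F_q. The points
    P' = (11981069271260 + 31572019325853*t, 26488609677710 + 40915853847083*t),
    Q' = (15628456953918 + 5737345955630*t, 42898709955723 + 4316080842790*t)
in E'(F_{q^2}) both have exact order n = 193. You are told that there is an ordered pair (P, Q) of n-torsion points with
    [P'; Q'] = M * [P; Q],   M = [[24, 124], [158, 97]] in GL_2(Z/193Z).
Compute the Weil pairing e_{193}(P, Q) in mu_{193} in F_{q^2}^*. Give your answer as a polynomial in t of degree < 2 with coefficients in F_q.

e_{193} is bilinear + alternating on E[193], so e_{193}(24*P + 124*Q, 158*P + 97*Q) = e_{193}(P,Q)^(24*97-124*158).
det M = 24*97 - 124*158 = -17264 = 106 (mod 193); 106^{-1} = 122 (mod 193).
Edwards a_E,d_E -> Montgomery A=41987407797544,B=15802848146386 -> Weierstrass 12120696879656,0 via alpha=14082802667523,beta=12338387780838.
n = 193 = (11000001)_2 (8 bits, wt 3); accumulate f_{193,P'}(Q'+S)/f_{193,P'}(S) along the 7-step ladder.
The quotient is 897902891879 + 34314525456498*t.
Finally e_{193}(P,Q) = 15865606468852 + 6864911264362*t.

15865606468852 + 6864911264362*t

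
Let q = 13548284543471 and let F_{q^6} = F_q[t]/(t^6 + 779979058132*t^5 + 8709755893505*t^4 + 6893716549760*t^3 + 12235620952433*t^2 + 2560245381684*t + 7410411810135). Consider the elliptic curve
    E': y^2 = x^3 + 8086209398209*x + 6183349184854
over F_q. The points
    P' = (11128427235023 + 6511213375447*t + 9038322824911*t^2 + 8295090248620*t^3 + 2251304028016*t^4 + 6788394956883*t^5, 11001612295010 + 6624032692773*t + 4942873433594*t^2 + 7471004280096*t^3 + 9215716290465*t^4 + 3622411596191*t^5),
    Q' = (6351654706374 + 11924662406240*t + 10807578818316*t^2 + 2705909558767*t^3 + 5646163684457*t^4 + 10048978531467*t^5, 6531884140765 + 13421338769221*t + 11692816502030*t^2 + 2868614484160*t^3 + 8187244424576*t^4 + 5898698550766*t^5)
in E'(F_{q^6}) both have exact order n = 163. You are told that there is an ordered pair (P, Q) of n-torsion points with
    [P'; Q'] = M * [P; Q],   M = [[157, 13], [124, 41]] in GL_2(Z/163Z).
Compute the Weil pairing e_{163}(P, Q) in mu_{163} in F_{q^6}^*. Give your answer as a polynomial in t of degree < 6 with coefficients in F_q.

7067761388181 + 11203555841063*t + 575767717067*t^2 + 9556687448073*t^3 + 4200238106087*t^4 + 7224916449091*t^5

Under M = [[157,13],[124,41]] in GL_2(Z/163), e_{163}(P',Q') = e_{163}(P,Q)^(157*41-13*124 mod 163).
det M = 157*41 - 13*124 = 4825 = 98 (mod 163); 98^{-1} = 5 (mod 163).
8-bit Miller (10100011) on E'/F_{13548284543471} with a'=8086209398209, b'=6183349184854: accumulate tangent/chord ratios at Q'+S and P'+S'.
Miller gives e_{163}(P',Q') = 10410828195266 + 8804393234172*t + 7323366362360*t^2 + 9814655262676*t^3 + 5652568995347*t^4 + 3529135233208*t^5 in F_{13548284543471^6}.
(10410828195266 + 8804393234172*t + 7323366362360*t^2 + 9814655262676*t^3 + 5652568995347*t^4 + 3529135233208*t^5)^{5} mod (13548284543471,f) = 7067761388181 + 11203555841063*t + 575767717067*t^2 + 9556687448073*t^3 + 4200238106087*t^4 + 7224916449091*t^5.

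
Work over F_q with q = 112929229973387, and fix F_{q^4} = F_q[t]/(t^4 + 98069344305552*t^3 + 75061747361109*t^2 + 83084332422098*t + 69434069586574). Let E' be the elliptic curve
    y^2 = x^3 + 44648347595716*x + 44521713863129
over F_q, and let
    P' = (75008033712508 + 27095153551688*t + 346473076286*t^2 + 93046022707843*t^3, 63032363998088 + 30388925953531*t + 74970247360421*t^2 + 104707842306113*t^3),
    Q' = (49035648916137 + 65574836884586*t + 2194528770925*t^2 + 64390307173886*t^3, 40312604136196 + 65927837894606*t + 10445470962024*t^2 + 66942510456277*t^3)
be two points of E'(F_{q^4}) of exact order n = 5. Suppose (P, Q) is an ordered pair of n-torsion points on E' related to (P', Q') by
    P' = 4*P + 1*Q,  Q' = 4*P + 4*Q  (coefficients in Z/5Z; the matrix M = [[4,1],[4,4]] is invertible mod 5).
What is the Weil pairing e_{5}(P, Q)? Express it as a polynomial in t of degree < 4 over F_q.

85706523355137 + 102495726088344*t + 103158765540632*t^2 + 35711230287891*t^3

e_{5} is bilinear + alternating on E[5], so e_{5}(4*P + 1*Q, 4*P + 4*Q) = e_{5}(P,Q)^(4*4-1*4).
Hence e(P,Q) = e(P',Q')^{3} where 3 = 2^{-1} mod 5.
Miller loop for e_{5} over F_{112929229973387^4}: bits of 5 = 101; 2 double steps + 1 add steps, l/v at each.
So e_{5}(P',Q') = 107325823212982 + 72561126659275*t + 51339548016442*t^2 + 103122991208256*t^3.
Finally e_{5}(P,Q) = 85706523355137 + 102495726088344*t + 103158765540632*t^2 + 35711230287891*t^3.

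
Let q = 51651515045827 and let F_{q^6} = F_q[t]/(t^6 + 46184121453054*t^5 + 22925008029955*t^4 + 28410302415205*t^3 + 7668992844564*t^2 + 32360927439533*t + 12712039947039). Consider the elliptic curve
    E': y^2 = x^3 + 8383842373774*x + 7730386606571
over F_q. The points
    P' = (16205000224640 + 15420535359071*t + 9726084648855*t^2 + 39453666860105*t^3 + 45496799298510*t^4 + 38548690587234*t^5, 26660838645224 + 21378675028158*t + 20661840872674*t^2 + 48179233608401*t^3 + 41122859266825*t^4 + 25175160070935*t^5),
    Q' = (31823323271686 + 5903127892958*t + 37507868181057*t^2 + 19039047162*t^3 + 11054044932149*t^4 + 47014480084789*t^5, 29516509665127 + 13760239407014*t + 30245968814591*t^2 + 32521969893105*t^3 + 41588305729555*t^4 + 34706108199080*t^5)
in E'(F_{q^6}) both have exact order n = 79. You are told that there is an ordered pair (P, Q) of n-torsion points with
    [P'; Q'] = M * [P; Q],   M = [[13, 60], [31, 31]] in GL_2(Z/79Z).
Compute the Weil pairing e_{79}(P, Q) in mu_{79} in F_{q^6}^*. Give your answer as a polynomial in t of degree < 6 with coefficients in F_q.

1454371187913 + 26465379897642*t + 23957818859425*t^2 + 46751280616564*t^3 + 20986928237229*t^4 + 18829713560341*t^5

The 79-Weil pairing on E[79] over F_{51651515045827} is alternating-bilinear: e_{79}(P',Q') = e_{79}(P,Q)^det(M).
det(M) mod 79 = 44; its inverse in (Z/79)^* is 9 (check: 44*9 mod 79 = 1).
7-bit Miller (1001111) on E'/F_{51651515045827} with a'=8383842373774, b'=7730386606571: accumulate tangent/chord ratios at Q'+S and P'+S'.
Result: e(P',Q') = 35313617449934 + 37848310166522*t + 1719961860202*t^2 + 34049079444453*t^3 + 49554314745490*t^4 + 33840562664883*t^5.
Raise to 9: e(P,Q) = 1454371187913 + 26465379897642*t + 23957818859425*t^2 + 46751280616564*t^3 + 20986928237229*t^4 + 18829713560341*t^5 in mu_{79}.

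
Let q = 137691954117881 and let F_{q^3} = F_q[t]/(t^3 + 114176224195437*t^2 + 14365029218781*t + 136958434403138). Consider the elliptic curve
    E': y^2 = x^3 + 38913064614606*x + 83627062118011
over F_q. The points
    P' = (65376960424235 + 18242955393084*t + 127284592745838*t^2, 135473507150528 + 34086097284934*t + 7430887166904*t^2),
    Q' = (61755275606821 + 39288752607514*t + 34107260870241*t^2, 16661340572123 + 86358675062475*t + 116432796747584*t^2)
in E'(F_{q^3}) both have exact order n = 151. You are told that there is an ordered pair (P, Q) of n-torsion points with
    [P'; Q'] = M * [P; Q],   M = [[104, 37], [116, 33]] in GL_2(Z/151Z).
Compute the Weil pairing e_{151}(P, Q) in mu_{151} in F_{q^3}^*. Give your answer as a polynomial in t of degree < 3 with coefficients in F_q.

131782614494973 + 114416098185422*t + 62247953207749*t^2

Since e_{151}(P,P)=e_{151}(Q,Q)=1 and e_{151}(Q,P)=e_{151}(P,Q)^{-1}, expanding e_{151}(104*P + 37*Q,116*P + 33*Q) leaves e(P,Q)^det(M).
Inverting 46 mod 151: 23. Thus e_{151}(P,Q) = e(P',Q')^{23}.
Miller loop for e_{151} over F_{137691954117881^3}: bits of 151 = 10010111; 7 double steps + 4 add steps, l/v at each.
f_P(D_Q)/f_Q(D_P) = 61429443462443 + 97807177108053*t + 21359023711858*t^2.
Raise to 23: e(P,Q) = 131782614494973 + 114416098185422*t + 62247953207749*t^2 in mu_{151}.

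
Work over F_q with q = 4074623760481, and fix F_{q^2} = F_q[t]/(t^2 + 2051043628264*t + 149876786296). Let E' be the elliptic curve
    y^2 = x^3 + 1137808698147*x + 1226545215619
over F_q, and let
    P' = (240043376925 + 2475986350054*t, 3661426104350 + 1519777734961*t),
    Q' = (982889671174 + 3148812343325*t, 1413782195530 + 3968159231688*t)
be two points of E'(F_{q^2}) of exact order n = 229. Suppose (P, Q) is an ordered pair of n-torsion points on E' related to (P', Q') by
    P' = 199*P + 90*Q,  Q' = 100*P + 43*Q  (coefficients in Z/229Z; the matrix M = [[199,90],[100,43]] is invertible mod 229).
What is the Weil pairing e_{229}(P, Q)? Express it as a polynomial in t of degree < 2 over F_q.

Since e_{229}(P,P)=e_{229}(Q,Q)=1 and e_{229}(Q,P)=e_{229}(P,Q)^{-1}, expanding e_{229}(199*P + 90*Q,100*P + 43*Q) leaves e(P,Q)^det(M).
Hence e(P,Q) = e(P',Q')^{168} where 168 = 15^{-1} mod 229.
n = 229 = (11100101)_2 (8 bits, wt 5); accumulate f_{229,P'}(Q'+S)/f_{229,P'}(S) along the 7-step ladder.
So e_{229}(P',Q') = 238355786633 + 2144101176287*t.
e_{229}(P,Q) = (238355786633 + 2144101176287*t)^{168} = 2329933174587 + 3209834648387*t.

2329933174587 + 3209834648387*t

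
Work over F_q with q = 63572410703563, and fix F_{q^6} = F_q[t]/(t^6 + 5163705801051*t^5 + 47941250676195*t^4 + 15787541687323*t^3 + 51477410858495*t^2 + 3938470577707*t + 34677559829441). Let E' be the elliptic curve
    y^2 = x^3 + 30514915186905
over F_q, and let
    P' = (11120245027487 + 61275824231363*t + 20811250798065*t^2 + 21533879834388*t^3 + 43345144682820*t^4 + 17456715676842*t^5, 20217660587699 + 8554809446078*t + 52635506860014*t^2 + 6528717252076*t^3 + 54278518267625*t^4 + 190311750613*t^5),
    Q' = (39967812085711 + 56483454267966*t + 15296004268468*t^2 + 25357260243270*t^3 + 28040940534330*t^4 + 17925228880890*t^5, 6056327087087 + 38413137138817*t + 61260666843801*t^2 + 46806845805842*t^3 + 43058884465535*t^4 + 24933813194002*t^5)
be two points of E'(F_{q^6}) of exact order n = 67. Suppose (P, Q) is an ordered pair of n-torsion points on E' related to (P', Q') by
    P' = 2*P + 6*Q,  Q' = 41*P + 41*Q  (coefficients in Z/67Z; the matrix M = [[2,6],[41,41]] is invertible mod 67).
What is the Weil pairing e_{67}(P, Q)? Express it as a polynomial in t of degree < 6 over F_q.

e_{67} is bilinear + alternating on E[67], so e_{67}(2*P + 6*Q, 41*P + 41*Q) = e_{67}(P,Q)^(2*41-6*41).
Inverting 37 mod 67: 29. Thus e_{67}(P,Q) = e(P',Q')^{29}.
Miller loop for e_{67} over F_{63572410703563^6}: bits of 67 = 1000011; 6 double steps + 2 add steps, l/v at each.
So e_{67}(P',Q') = 47099122844834 + 22584926074420*t + 34430379881449*t^2 + 2656523063329*t^3 + 44615722748359*t^4 + 25636980065214*t^5.
(47099122844834 + 22584926074420*t + 34430379881449*t^2 + 2656523063329*t^3 + 44615722748359*t^4 + 25636980065214*t^5)^{29} mod (63572410703563,f) = 35015596971993 + 40442664756096*t + 56462112383655*t^2 + 36806621319485*t^3 + 24514894114642*t^4 + 46733423317083*t^5.

35015596971993 + 40442664756096*t + 56462112383655*t^2 + 36806621319485*t^3 + 24514894114642*t^4 + 46733423317083*t^5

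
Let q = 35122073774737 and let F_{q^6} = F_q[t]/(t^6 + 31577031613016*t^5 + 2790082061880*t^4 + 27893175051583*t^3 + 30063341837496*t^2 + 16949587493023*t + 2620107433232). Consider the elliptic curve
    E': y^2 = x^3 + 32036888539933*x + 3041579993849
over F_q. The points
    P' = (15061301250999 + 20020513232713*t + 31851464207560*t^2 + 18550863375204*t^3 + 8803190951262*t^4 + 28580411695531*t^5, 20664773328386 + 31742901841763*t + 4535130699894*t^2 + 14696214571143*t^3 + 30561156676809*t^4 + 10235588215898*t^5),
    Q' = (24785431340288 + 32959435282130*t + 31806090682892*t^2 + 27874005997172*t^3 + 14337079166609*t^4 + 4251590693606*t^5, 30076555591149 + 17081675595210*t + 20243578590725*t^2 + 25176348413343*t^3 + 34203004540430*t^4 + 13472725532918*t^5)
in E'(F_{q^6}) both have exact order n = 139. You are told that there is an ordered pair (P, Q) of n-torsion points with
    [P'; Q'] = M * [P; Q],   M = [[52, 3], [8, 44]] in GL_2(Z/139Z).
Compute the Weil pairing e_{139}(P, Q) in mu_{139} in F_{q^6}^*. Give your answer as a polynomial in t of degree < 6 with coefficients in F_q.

e_{139} is bilinear + alternating on E[139], so e_{139}(52*P + 3*Q, 8*P + 44*Q) = e_{139}(P,Q)^(52*44-3*8).
Inverting 40 mod 139: 73. Thus e_{139}(P,Q) = e(P',Q')^{73}.
Run Miller on y^2=x^3+32036888539933*x+3041579993849 over F_{35122073774737}: ladder 10001011 (8 bits); e = f_P(D_Q)/f_Q(D_P).
Miller gives e_{139}(P',Q') = 5643137828556 + 28170421715475*t + 33684842771848*t^2 + 12265270012124*t^3 + 10451737319589*t^4 + 29391275959823*t^5 in F_{35122073774737^6}.
(5643137828556 + 28170421715475*t + 33684842771848*t^2 + 12265270012124*t^3 + 10451737319589*t^4 + 29391275959823*t^5)^{73} mod (35122073774737,f) = 22704325824388 + 23466621369395*t + 30502180181549*t^2 + 13082588482352*t^3 + 12555146774316*t^4 + 18792204731556*t^5.

22704325824388 + 23466621369395*t + 30502180181549*t^2 + 13082588482352*t^3 + 12555146774316*t^4 + 18792204731556*t^5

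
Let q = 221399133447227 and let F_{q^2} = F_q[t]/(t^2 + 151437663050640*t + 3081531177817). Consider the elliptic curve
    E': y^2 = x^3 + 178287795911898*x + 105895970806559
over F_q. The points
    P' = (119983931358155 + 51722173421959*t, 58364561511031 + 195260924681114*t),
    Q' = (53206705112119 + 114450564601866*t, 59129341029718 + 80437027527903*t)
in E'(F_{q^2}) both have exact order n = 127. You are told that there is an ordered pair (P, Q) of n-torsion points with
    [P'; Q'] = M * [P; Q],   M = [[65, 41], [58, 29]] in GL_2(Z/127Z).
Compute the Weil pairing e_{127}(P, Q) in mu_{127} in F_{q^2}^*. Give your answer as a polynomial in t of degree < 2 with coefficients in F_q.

135025861585848 + 14608373747642*t

e_{127}(aP+bQ,cP+dQ) = e_{127}(P,Q)^(ad-bc); with (a,b,c,d)=(65,41,58,29) this gives the det-127 law.
65*29 - 41*58 = -493; reduced mod 127: det = 15, inverse 17.
7-bit Miller (1111111) on E'/F_{221399133447227} with a'=178287795911898, b'=105895970806559: accumulate tangent/chord ratios at Q'+S and P'+S'.
The quotient is 65910725349454 + 134451484460043*t.
(65910725349454 + 134451484460043*t)^{17} mod (221399133447227,f) = 135025861585848 + 14608373747642*t.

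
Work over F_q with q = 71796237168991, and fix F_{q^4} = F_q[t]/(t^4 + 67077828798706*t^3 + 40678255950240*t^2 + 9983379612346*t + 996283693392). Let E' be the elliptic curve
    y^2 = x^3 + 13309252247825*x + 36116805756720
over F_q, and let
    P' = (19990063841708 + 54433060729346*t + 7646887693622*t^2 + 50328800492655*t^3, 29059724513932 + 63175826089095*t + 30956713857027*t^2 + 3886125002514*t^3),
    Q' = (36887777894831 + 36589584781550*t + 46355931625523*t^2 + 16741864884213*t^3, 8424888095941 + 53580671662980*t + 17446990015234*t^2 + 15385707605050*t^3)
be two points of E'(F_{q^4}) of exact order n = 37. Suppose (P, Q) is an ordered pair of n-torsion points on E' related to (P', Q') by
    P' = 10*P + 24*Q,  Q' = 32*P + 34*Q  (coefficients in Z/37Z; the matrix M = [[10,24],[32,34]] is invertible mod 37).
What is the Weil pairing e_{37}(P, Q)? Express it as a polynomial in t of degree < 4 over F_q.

23934221143333 + 71638771399317*t + 10957937330123*t^2 + 9895834070734*t^3

Alternating bilinearity on E[37] (values in mu_{37} in F_{71796237168991^4}) gives e(P',Q') = e(P,Q)^det(M).
So e_{37}(P,Q) = e_{37}(P',Q')^{7}, since 16*7 = 1 mod 37.
Run Miller on y^2=x^3+13309252247825*x+36116805756720 over F_{71796237168991}: ladder 100101 (6 bits); e = f_P(D_Q)/f_Q(D_P).
Result: e(P',Q') = 7980285681694 + 28442321224660*t + 6669672692975*t^2 + 23948779799245*t^3.
Raise to 7: e(P,Q) = 23934221143333 + 71638771399317*t + 10957937330123*t^2 + 9895834070734*t^3 in mu_{37}.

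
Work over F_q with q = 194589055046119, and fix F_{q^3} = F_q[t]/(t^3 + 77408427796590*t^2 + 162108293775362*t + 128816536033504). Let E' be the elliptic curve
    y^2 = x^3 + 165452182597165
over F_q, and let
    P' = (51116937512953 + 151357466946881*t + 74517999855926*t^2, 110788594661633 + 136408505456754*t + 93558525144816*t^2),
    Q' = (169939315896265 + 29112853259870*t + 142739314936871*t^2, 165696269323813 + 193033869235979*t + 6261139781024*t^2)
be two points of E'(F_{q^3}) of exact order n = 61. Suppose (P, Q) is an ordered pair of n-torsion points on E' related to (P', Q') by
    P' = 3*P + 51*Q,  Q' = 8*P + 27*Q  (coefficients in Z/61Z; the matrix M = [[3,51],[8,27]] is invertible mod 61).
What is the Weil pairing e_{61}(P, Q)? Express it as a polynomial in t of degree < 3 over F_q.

160527399563564 + 164771517114755*t + 177657837912081*t^2

Alternating bilinearity on E[61] (values in mu_{61} in F_{194589055046119^3}) gives e(P',Q') = e(P,Q)^det(M).
det M = 3*27 - 51*8 = -327 = 39 (mod 61); 39^{-1} = 36 (mod 61).
Build f_{61,P'} and f_{61,Q'} via the 6-bit ladder of 61=111101_2; evaluate at shifted divisors; quotient in F_{194589055046119^3}.
So e_{61}(P',Q') = 146321372215991 + 69427499175271*t + 26922559852669*t^2.
(146321372215991 + 69427499175271*t + 26922559852669*t^2)^{36} mod (194589055046119,f) = 160527399563564 + 164771517114755*t + 177657837912081*t^2.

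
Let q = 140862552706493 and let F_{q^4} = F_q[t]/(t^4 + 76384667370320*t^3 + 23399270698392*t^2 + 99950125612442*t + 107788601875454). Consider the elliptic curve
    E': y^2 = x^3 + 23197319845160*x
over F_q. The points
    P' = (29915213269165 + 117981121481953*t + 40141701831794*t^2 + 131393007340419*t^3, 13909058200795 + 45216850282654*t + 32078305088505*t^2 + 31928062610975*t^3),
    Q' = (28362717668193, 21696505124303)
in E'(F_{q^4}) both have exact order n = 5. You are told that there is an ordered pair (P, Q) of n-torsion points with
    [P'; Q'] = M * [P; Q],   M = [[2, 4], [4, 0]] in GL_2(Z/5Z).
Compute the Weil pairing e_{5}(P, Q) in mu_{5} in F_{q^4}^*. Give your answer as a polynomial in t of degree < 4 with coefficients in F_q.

45123749094788 + 102793861299898*t + 91103561139080*t^2 + 12000880447870*t^3

e_{5}(aP+bQ,cP+dQ) = e_{5}(P,Q)^(ad-bc); with (a,b,c,d)=(2,4,4,0) this gives the det-5 law.
det(M) mod 5 = 4; its inverse in (Z/5)^* is 4 (check: 4*4 mod 5 = 1).
Run Miller on y^2=x^3+23197319845160*x over F_{140862552706493}: ladder 101 (3 bits); e = f_P(D_Q)/f_Q(D_P).
f_P(D_Q)/f_Q(D_P) = 6585843017678 + 64653249319758*t + 114302514454374*t^2 + 139061521729392*t^3.
Raise to 4: e(P,Q) = 45123749094788 + 102793861299898*t + 91103561139080*t^2 + 12000880447870*t^3 in mu_{5}.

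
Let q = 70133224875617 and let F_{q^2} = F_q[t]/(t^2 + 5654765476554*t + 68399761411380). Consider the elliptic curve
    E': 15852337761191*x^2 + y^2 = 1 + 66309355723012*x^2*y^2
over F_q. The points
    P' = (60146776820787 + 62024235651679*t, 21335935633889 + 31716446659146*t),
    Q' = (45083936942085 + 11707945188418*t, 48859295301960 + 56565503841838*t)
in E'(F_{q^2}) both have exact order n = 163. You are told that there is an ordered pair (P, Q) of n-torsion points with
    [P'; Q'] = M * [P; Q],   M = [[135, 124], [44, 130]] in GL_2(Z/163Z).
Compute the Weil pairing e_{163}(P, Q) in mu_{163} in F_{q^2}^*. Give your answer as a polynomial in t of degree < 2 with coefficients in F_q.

The 163-Weil pairing on E[163] over F_{70133224875617} is alternating-bilinear: e_{163}(P',Q') = e_{163}(P,Q)^det(M).
det M = 135*130 - 124*44 = 12094 = 32 (mod 163); 32^{-1} = 107 (mod 163).
Edwards->Montgomery: u=(1+y)/(1-y), v=u/x -> 23748653661373v^2=u^3+35027046901398u^2+u; then x_W=4919051728449u+48760228018509: y^2=x^3+22649350209055*x+25239110790477.
Run Miller on y^2=x^3+22649350209055*x+25239110790477 over F_{70133224875617}: ladder 10100011 (8 bits); e = f_P(D_Q)/f_Q(D_P).
So e_{163}(P',Q') = 57203954891158 + 38724498194839*t.
Hence e(P,Q) = 18692742683891 + 69195321869223*t in F_{70133224875617^2}^*.

18692742683891 + 69195321869223*t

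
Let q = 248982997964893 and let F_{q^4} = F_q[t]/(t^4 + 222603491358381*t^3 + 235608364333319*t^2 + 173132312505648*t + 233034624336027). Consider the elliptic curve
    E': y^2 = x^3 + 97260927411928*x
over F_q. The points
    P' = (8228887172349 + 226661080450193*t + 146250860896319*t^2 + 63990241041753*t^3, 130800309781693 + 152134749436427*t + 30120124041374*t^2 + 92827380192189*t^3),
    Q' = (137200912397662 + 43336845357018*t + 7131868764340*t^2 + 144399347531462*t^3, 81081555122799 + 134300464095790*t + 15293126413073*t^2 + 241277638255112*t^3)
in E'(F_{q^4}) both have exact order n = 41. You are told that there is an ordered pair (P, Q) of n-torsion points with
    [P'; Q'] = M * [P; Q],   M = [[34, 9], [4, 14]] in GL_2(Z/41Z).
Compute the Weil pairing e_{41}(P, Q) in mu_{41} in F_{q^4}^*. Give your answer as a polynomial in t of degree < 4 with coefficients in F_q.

88380973457175 + 239716535938150*t + 46307250422826*t^2 + 58938761673608*t^3

The 41-Weil pairing on E[41] over F_{248982997964893} is alternating-bilinear: e_{41}(P',Q') = e_{41}(P,Q)^det(M).
So e_{41}(P,Q) = e_{41}(P',Q')^{26}, since 30*26 = 1 mod 41.
Run Miller on y^2=x^3+97260927411928*x over F_{248982997964893}: ladder 101001 (6 bits); e = f_P(D_Q)/f_Q(D_P).
Result: e(P',Q') = 242051454618040 + 60205630610843*t + 148003472310625*t^2 + 245312537956893*t^3.
Finally e_{41}(P,Q) = 88380973457175 + 239716535938150*t + 46307250422826*t^2 + 58938761673608*t^3.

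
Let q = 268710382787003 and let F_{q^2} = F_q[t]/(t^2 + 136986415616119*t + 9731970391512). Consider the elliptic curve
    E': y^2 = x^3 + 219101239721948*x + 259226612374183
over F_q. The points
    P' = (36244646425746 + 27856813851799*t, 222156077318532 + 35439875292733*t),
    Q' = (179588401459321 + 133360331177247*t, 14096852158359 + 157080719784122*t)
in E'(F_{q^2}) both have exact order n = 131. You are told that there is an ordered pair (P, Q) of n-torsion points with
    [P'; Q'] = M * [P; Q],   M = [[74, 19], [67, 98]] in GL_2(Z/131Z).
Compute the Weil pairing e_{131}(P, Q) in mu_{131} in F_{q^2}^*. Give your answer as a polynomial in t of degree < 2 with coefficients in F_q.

240466028936913 + 26086890806130*t

e_{131}(aP+bQ,cP+dQ) = e_{131}(P,Q)^(ad-bc); with (a,b,c,d)=(74,19,67,98) this gives the det-131 law.
det(M) mod 131 = 84; its inverse in (Z/131)^* is 39 (check: 84*39 mod 131 = 1).
8-bit Miller (10000011) on E'/F_{268710382787003} with a'=219101239721948, b'=259226612374183: accumulate tangent/chord ratios at Q'+S and P'+S'.
e_{131}(P',Q') = 39898504404380 + 29070046007097*t.
Raise to 39: e(P,Q) = 240466028936913 + 26086890806130*t in mu_{131}.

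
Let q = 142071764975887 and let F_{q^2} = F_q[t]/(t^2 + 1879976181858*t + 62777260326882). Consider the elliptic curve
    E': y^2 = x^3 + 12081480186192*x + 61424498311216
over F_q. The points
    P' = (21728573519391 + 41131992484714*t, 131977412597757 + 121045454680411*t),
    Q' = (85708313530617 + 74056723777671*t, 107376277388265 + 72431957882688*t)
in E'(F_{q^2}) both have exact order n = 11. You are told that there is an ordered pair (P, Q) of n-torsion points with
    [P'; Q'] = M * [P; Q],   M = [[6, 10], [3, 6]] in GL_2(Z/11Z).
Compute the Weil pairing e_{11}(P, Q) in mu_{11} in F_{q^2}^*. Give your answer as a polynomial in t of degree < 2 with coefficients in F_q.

e_{11}(aP+bQ,cP+dQ) = e_{11}(P,Q)^(ad-bc); with (a,b,c,d)=(6,10,3,6) this gives the det-11 law.
6*6 - 10*3 = 6; reduced mod 11: det = 6, inverse 2.
n = 11 = (1011)_2 (4 bits, wt 3); accumulate f_{11,P'}(Q'+S)/f_{11,P'}(S) along the 3-step ladder.
Miller gives e_{11}(P',Q') = 4303358609138 + 53890092539614*t in F_{142071764975887^2}.
Raise to 2: e(P,Q) = 134719506225954 + 47193760482436*t in mu_{11}.

134719506225954 + 47193760482436*t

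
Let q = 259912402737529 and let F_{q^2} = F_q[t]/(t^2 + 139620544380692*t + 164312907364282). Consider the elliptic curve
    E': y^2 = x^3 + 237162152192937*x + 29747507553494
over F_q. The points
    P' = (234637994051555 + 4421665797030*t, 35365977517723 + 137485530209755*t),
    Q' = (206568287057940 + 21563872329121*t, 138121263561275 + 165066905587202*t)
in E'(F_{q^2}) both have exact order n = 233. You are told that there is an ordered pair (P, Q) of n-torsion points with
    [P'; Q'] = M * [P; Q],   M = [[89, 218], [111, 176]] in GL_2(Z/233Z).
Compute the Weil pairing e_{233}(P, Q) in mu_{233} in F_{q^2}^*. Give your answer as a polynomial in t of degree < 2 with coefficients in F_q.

233532142178201 + 199785800564564*t

The 233-Weil pairing on E[233] over F_{259912402737529} is alternating-bilinear: e_{233}(P',Q') = e_{233}(P,Q)^det(M).
89*176 - 218*111 = -8534; reduced mod 233: det = 87, inverse 75.
Miller loop for e_{233} over F_{259912402737529^2}: bits of 233 = 11101001; 7 double steps + 4 add steps, l/v at each.
Miller gives e_{233}(P',Q') = 174025770056389 + 73833209975612*t in F_{259912402737529^2}.
Thus e_{233}(P,Q) = 233532142178201 + 199785800564564*t.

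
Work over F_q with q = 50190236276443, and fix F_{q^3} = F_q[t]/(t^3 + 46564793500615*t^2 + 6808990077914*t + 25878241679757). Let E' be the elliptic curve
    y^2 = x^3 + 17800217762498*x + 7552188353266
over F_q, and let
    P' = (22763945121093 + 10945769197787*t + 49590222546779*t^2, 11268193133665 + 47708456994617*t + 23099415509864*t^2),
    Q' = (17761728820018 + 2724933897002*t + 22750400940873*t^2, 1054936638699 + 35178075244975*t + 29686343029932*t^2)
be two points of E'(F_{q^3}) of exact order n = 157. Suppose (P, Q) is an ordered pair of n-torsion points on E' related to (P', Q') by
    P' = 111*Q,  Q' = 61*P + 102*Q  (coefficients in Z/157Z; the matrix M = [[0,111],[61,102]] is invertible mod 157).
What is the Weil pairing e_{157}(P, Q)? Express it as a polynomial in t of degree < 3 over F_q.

e_{157} is bilinear + alternating on E[157], so e_{157}(111*Q, 61*P + 102*Q) = e_{157}(P,Q)^(0*102-111*61).
Hence e(P,Q) = e(P',Q')^{102} where 102 = 137^{-1} mod 157.
Build f_{157,P'} and f_{157,Q'} via the 8-bit ladder of 157=10011101_2; evaluate at shifted divisors; quotient in F_{50190236276443^3}.
e_{157}(P',Q') = 11041658377277 + 8520610143829*t + 29049531006731*t^2.
Finally e_{157}(P,Q) = 37952711312963 + 29579466847954*t + 20087408072332*t^2.

37952711312963 + 29579466847954*t + 20087408072332*t^2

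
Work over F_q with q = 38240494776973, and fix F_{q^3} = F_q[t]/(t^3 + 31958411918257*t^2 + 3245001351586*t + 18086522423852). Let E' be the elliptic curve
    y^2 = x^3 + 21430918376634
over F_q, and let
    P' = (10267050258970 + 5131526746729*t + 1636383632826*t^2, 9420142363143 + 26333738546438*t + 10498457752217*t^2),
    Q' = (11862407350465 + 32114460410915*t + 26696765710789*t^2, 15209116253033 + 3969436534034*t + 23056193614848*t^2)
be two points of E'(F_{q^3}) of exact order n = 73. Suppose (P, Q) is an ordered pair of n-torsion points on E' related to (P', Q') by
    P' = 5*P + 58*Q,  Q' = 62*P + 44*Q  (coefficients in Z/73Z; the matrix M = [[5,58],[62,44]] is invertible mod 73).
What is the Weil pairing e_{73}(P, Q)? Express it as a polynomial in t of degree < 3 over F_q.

9713113856071 + 23756026171349*t + 34133234655174*t^2

Under M = [[5,58],[62,44]] in GL_2(Z/73), e_{73}(P',Q') = e_{73}(P,Q)^(5*44-58*62 mod 73).
det M = 5*44 - 58*62 = -3376 = 55 (mod 73); 55^{-1} = 4 (mod 73).
Run Miller on y^2=x^3+21430918376634 over F_{38240494776973}: ladder 1001001 (7 bits); e = f_P(D_Q)/f_Q(D_P).
Result: e(P',Q') = 4760180351125 + 8885436210940*t + 26346758013888*t^2.
Thus e_{73}(P,Q) = 9713113856071 + 23756026171349*t + 34133234655174*t^2.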